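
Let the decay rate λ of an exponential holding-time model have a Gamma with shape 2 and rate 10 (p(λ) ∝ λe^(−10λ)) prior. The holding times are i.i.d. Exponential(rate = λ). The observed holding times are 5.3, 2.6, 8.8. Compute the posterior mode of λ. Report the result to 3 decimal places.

The Exponential(rate=λ) likelihood is ∝ λ^n e^(−λΣtᵢ). Here n = 3 and Σtᵢ = 5.3 + 2.6 + 8.8 = 16.7.
Posterior ∝ λe^(−10λ) · λ^3e^(−16.7λ) = λ^4e^(−26.7λ), i.e. Gamma(5, 26.7).
Mode = (a−1)/b = 4/26.7 ≈ 0.150.

λ̂_MAP = 0.150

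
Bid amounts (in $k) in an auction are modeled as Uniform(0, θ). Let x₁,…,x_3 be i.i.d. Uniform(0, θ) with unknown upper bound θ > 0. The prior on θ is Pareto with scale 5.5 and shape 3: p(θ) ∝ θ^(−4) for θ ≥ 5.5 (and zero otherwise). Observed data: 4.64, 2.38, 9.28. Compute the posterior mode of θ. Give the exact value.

The Uniform(0, θ) likelihood is θ^(−n) for θ ≥ max(xᵢ), zero otherwise. Here max(xᵢ) = 9.28.
Posterior ∝ θ^(−4) · θ^(−3) = θ^(−7) on θ ≥ max(5.5, 9.28) = 9.28.
This density is strictly decreasing in θ, so the posterior mode lies at the lower boundary of the support.

θ̂_MAP = 9.28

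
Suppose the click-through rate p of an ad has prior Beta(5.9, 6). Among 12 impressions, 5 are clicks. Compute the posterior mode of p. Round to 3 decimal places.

p̂_MAP = 0.452

Prior: Beta(5.9, 6).
Data: 5 successes in 12 trials. The binomial likelihood contributes p^5(1−p)^7, so the posterior is Beta(5.9+5, 6+7) = Beta(10.9, 13).
For Beta(a, b) with a, b > 1 the mode is (a−1)/(a+b−2) = 9.9/21.9 ≈ 0.452.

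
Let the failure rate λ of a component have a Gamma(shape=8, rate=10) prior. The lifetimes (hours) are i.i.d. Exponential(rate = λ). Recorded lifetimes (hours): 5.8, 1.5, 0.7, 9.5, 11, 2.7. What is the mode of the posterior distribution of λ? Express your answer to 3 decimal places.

λ̂_MAP = 0.316

The Exponential(rate=λ) likelihood is ∝ λ^n e^(−λΣtᵢ). Here n = 6 and Σtᵢ = 5.8 + 1.5 + 0.7 + 9.5 + 11 + 2.7 = 31.2.
Posterior ∝ λ^7e^(−10λ) · λ^6e^(−31.2λ) = λ^13e^(−41.2λ), i.e. Gamma(14, 41.2).
Mode = (a−1)/b = 13/41.2 ≈ 0.316.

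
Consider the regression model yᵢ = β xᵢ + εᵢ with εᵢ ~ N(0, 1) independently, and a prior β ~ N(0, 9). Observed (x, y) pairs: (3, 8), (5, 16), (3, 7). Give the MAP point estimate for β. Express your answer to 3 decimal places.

β̂_MAP = 2.899

log p(β | y) = −Σ(yᵢ − βxᵢ)²/(2·1) − β²/(2·9) + const.
Setting the derivative to zero: Σxᵢ(yᵢ − βxᵢ)/1 − β/9 = 0, so β = Σxᵢyᵢ / (Σxᵢ² + σ²/τ²).
Σxᵢyᵢ = 3·8 + 5·16 + 3·7 = 125; Σxᵢ² = 43; σ²/τ² = 1/9.
β̂_MAP = 125 / (43 + 1/9) = 125/(388/9) = 1125/388 ≈ 2.899.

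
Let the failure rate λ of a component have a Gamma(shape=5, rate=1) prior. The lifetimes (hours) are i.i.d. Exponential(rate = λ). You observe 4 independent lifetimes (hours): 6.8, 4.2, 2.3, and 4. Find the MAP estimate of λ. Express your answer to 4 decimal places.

λ̂_MAP = 0.4372

The Exponential(rate=λ) likelihood is ∝ λ^n e^(−λΣtᵢ). Here n = 4 and Σtᵢ = 6.8 + 4.2 + 2.3 + 4 = 17.3.
Posterior ∝ λ^4e^(−1λ) · λ^4e^(−17.3λ) = λ^8e^(−18.3λ), i.e. Gamma(9, 18.3).
Mode = (a−1)/b = 8/18.3 ≈ 0.4372.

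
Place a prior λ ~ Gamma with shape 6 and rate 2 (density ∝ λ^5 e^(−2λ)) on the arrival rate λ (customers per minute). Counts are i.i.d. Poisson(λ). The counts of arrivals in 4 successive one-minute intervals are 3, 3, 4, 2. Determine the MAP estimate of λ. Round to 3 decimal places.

λ̂_MAP = 2.833

Σxᵢ = 3+3+4+2 = 12, with n = 4.
Posterior ∝ λ^5e^(−2λ) · λ^12e^(−4λ) = λ^17e^(−6λ), i.e. Gamma(shape=18, rate=6).
The mode of a Gamma(a, b) with a ≥ 1 (shape–rate) is (a−1)/b = 17/6 ≈ 2.833.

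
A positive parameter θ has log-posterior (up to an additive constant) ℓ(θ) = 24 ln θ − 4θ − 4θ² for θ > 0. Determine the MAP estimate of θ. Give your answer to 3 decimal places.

θ̂_MAP = 1.500

ℓ'(θ) = 24/θ − 4 − 8θ. Setting this to zero and multiplying by θ: 8θ² + 4θ − 24 = 0.
θ = (−4 + √(4² + 4·8·24)) / (2·8) = (−4 + √784) / 16 = (−4 + 28)/16 = 3/2.
ℓ''(θ) = −24/θ² − 8 < 0, confirming a maximum.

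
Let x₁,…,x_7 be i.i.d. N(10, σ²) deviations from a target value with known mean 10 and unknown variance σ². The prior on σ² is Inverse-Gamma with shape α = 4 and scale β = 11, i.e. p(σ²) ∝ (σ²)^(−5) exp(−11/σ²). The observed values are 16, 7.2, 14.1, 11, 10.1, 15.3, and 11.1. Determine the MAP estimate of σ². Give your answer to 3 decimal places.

σ̂²_MAP = 6.645

Sum of squared deviations about the known mean: SS = (16−10)² + (7.2−10)² + (14.1−10)² + (11−10)² + (10.1−10)² + (15.3−10)² + (11.1−10)² = 90.96.
The Normal likelihood contributes (σ²)^(−n/2) exp(−SS/(2σ²)), so the posterior is Inverse-Gamma(α + n/2, β + SS/2) = Inverse-Gamma(7.5, 56.48).
The mode of Inverse-Gamma(a, b) is b/(a+1) = 56.48/8.5 ≈ 6.645.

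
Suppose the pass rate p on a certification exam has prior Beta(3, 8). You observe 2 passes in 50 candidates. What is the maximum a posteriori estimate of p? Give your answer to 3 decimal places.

Prior: Beta(3, 8).
Data: 2 successes in 50 trials. The binomial likelihood contributes p^2(1−p)^48, so the posterior is Beta(3+2, 8+48) = Beta(5, 56).
For Beta(a, b) with a, b > 1 the mode is (a−1)/(a+b−2) = 4/59 ≈ 0.068.

p̂_MAP = 0.068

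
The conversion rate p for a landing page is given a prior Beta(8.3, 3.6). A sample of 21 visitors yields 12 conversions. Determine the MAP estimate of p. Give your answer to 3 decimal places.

p̂_MAP = 0.625

Prior: Beta(8.3, 3.6).
Data: 12 successes in 21 trials. The binomial likelihood contributes p^12(1−p)^9, so the posterior is Beta(8.3+12, 3.6+9) = Beta(20.3, 12.6).
For Beta(a, b) with a, b > 1 the mode is (a−1)/(a+b−2) = 19.3/30.9 ≈ 0.625.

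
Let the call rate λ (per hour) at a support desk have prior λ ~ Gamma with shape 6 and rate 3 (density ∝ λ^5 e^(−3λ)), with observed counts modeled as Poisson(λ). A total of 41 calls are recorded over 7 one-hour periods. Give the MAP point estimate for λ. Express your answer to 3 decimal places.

Σxᵢ = 41, n = 7.
Posterior ∝ λ^5e^(−3λ) · λ^41e^(−7λ) = λ^46e^(−10λ), i.e. Gamma(shape=47, rate=10).
The mode of a Gamma(a, b) with a ≥ 1 (shape–rate) is (a−1)/b = 46/10 ≈ 4.600.

λ̂_MAP = 4.600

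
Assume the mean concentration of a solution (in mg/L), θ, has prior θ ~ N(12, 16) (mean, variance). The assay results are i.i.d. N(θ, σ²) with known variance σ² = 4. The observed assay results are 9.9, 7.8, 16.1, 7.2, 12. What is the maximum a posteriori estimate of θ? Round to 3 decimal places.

n = 5; x̄ = (9.9 + 7.8 + 16.1 + 7.2 + 12)/5 = 53/5 = 10.6.
For a Normal prior and Normal likelihood with known variance, the posterior is Normal; its mode equals its mean, the precision-weighted average.
Prior precision 1/σ₀² = 1/16 = 0.0625; data precision n/σ² = 5/4 = 1.25.
θ̂ = (0.0625·12 + 1.25·10.6) / (0.0625 + 1.25) = 14/1.3125 = 32/3 ≈ 10.667.

θ̂_MAP = 10.667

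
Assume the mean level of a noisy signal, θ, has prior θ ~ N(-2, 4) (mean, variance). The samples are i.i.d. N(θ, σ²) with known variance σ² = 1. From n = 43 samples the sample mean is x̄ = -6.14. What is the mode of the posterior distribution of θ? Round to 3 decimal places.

n = 43, x̄ = -6.14.
For a Normal prior and Normal likelihood with known variance, the posterior is Normal; its mode equals its mean, the precision-weighted average.
Prior precision 1/σ₀² = 1/4 = 0.25; data precision n/σ² = 43/1 = 43.
θ̂ = (0.25·(-2) + 43·(-6.14)) / (0.25 + 43) = (-264.52)/43.25 = -26452/4325 ≈ -6.116.

θ̂_MAP = -6.116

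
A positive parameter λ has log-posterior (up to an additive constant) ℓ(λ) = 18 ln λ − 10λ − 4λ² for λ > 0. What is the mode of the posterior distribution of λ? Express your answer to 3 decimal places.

λ̂_MAP = 1.000

ℓ'(λ) = 18/λ − 10 − 8λ. Setting this to zero and multiplying by λ: 8λ² + 10λ − 18 = 0.
λ = (−10 + √(10² + 4·8·18)) / (2·8) = (−10 + √676) / 16 = (−10 + 26)/16 = 1.
ℓ''(λ) = −18/λ² − 8 < 0, confirming a maximum.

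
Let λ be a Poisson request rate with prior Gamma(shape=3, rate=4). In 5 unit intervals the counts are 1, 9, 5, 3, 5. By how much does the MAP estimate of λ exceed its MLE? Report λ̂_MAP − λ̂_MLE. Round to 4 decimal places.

MAP − MLE = -1.8222

Σxᵢ = 23. Posterior is Gamma(26, 9); MAP = (26−1)/9 = 25/9 ≈ 2.77778.
MLE = x̄ = 23/5 ≈ 4.60000.
Difference = 25/9 − 23/5 = -82/45 ≈ -1.8222.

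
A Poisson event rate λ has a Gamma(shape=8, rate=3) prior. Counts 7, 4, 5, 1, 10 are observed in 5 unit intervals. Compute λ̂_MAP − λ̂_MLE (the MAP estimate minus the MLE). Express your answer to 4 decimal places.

MAP − MLE = -1.1500

Σxᵢ = 27. Posterior is Gamma(35, 8); MAP = (35−1)/8 = 34/8 ≈ 4.25000.
MLE = x̄ = 27/5 ≈ 5.40000.
Difference = 34/8 − 27/5 = -23/20 ≈ -1.1500.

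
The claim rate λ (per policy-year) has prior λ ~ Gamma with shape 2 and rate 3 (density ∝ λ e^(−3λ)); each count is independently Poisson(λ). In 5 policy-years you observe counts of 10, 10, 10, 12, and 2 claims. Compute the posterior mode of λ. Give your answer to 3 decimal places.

Σxᵢ = 10+10+10+12+2 = 44, with n = 5.
Posterior ∝ λe^(−3λ) · λ^44e^(−5λ) = λ^45e^(−8λ), i.e. Gamma(shape=46, rate=8).
The mode of a Gamma(a, b) with a ≥ 1 (shape–rate) is (a−1)/b = 45/8 ≈ 5.625.

λ̂_MAP = 5.625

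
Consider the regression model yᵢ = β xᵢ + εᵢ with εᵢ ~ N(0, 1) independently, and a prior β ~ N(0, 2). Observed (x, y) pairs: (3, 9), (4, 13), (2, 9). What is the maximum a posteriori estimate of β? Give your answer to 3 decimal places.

β̂_MAP = 3.288

log p(β | y) = −Σ(yᵢ − βxᵢ)²/(2·1) − β²/(2·2) + const.
Setting the derivative to zero: Σxᵢ(yᵢ − βxᵢ)/1 − β/2 = 0, so β = Σxᵢyᵢ / (Σxᵢ² + σ²/τ²).
Σxᵢyᵢ = 3·9 + 4·13 + 2·9 = 97; Σxᵢ² = 29; σ²/τ² = 0.5.
β̂_MAP = 97 / (29 + 0.5) = 97/29.5 ≈ 3.288.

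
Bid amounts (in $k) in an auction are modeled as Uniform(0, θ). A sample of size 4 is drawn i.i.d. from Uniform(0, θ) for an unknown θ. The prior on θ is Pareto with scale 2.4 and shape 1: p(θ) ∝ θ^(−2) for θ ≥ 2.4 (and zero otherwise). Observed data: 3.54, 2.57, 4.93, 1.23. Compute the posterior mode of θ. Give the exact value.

The Uniform(0, θ) likelihood is θ^(−n) for θ ≥ max(xᵢ), zero otherwise. Here max(xᵢ) = 4.93.
Posterior ∝ θ^(−2) · θ^(−4) = θ^(−6) on θ ≥ max(2.4, 4.93) = 4.93.
This density is strictly decreasing in θ, so the posterior mode lies at the lower boundary of the support.

θ̂_MAP = 4.93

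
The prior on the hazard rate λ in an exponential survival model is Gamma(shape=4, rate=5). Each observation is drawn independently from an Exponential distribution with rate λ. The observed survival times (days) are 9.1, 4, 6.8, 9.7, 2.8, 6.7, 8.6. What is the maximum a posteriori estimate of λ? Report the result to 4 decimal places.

The Exponential(rate=λ) likelihood is ∝ λ^n e^(−λΣtᵢ). Here n = 7 and Σtᵢ = 9.1 + 4 + 6.8 + 9.7 + 2.8 + 6.7 + 8.6 = 47.7.
Posterior ∝ λ^3e^(−5λ) · λ^7e^(−47.7λ) = λ^10e^(−52.7λ), i.e. Gamma(11, 52.7).
Mode = (a−1)/b = 10/52.7 ≈ 0.1898.

λ̂_MAP = 0.1898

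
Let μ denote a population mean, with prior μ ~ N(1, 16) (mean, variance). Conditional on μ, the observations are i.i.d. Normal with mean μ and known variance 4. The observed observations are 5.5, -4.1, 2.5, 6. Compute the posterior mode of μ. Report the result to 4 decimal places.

μ̂_MAP = 2.3882

n = 4; x̄ = (5.5 + (-4.1) + 2.5 + 6)/4 = 9.9/4 = 2.475.
For a Normal prior and Normal likelihood with known variance, the posterior is Normal; its mode equals its mean, the precision-weighted average.
Prior precision 1/σ₀² = 1/16 = 0.0625; data precision n/σ² = 4/4 = 1.
μ̂ = (0.0625·1 + 1·2.475) / (0.0625 + 1) = 2.5375/1.0625 = 203/85 ≈ 2.3882.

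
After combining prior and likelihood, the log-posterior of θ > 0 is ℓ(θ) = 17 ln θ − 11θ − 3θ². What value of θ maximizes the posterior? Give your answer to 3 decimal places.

θ̂_MAP = 1.000

ℓ'(θ) = 17/θ − 11 − 6θ. Setting this to zero and multiplying by θ: 6θ² + 11θ − 17 = 0.
θ = (−11 + √(11² + 4·6·17)) / (2·6) = (−11 + √529) / 12 = (−11 + 23)/12 = 1.
ℓ''(θ) = −17/θ² − 6 < 0, confirming a maximum.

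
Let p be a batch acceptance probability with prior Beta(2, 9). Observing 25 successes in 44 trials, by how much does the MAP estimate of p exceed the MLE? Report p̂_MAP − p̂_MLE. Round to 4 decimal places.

MAP − MLE = -0.0776

Posterior is Beta(27, 28); MAP = (27−1)/(55−2) = 26/53 ≈ 0.49057.
MLE ignores the prior: p̂_MLE = k/n = 25/44 ≈ 0.56818.
Difference = 26/53 − 25/44 = -181/2332 ≈ -0.0776.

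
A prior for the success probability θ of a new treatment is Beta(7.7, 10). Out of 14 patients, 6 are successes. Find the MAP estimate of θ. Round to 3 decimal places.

θ̂_MAP = 0.428

Prior: Beta(7.7, 10).
Data: 6 successes in 14 trials. The binomial likelihood contributes θ^6(1−θ)^8, so the posterior is Beta(7.7+6, 10+8) = Beta(13.7, 18).
For Beta(a, b) with a, b > 1 the mode is (a−1)/(a+b−2) = 12.7/29.7 ≈ 0.428.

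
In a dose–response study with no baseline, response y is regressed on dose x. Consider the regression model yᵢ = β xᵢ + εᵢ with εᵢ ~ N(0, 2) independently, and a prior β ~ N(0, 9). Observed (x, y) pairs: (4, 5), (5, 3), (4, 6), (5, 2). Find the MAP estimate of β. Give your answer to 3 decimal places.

β̂_MAP = 0.839

log p(β | y) = −Σ(yᵢ − βxᵢ)²/(2·2) − β²/(2·9) + const.
Setting the derivative to zero: Σxᵢ(yᵢ − βxᵢ)/2 − β/9 = 0, so β = Σxᵢyᵢ / (Σxᵢ² + σ²/τ²).
Σxᵢyᵢ = 4·5 + 5·3 + 4·6 + 5·2 = 69; Σxᵢ² = 82; σ²/τ² = 2/9.
β̂_MAP = 69 / (82 + 2/9) = 69/(740/9) = 621/740 ≈ 0.839.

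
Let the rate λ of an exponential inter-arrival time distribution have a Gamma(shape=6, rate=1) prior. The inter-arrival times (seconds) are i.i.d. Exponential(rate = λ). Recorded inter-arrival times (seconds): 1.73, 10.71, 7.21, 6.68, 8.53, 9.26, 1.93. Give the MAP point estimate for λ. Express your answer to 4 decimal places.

λ̂_MAP = 0.2550

The Exponential(rate=λ) likelihood is ∝ λ^n e^(−λΣtᵢ). Here n = 7 and Σtᵢ = 1.73 + 10.71 + 7.21 + 6.68 + 8.53 + 9.26 + 1.93 = 46.05.
Posterior ∝ λ^5e^(−1λ) · λ^7e^(−46.05λ) = λ^12e^(−47.05λ), i.e. Gamma(13, 47.05).
Mode = (a−1)/b = 12/47.05 ≈ 0.2550.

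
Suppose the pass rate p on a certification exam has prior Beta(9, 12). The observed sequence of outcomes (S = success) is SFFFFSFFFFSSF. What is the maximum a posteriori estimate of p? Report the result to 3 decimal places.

Prior: Beta(9, 12).
Data: 4 successes in 13 trials (from the sequence). The binomial likelihood contributes p^4(1−p)^9, so the posterior is Beta(9+4, 12+9) = Beta(13, 21).
For Beta(a, b) with a, b > 1 the mode is (a−1)/(a+b−2) = 12/32 ≈ 0.375.

p̂_MAP = 0.375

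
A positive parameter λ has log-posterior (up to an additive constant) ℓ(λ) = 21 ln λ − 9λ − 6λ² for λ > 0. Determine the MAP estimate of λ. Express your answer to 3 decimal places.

λ̂_MAP = 1.000

ℓ'(λ) = 21/λ − 9 − 12λ. Setting this to zero and multiplying by λ: 12λ² + 9λ − 21 = 0.
λ = (−9 + √(9² + 4·12·21)) / (2·12) = (−9 + √1089) / 24 = (−9 + 33)/24 = 1.
ℓ''(λ) = −21/λ² − 12 < 0, confirming a maximum.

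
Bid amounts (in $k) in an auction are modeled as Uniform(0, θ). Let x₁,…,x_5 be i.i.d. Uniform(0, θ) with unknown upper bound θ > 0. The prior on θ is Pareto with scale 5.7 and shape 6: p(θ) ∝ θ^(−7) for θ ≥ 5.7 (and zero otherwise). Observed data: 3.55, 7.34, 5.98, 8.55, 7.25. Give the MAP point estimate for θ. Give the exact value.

The Uniform(0, θ) likelihood is θ^(−n) for θ ≥ max(xᵢ), zero otherwise. Here max(xᵢ) = 8.55.
Posterior ∝ θ^(−7) · θ^(−5) = θ^(−12) on θ ≥ max(5.7, 8.55) = 8.55.
This density is strictly decreasing in θ, so the posterior mode lies at the lower boundary of the support.

θ̂_MAP = 8.55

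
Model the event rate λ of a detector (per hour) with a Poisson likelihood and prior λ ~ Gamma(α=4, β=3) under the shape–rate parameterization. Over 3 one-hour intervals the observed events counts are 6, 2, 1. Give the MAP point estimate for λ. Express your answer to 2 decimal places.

λ̂_MAP = 2.00

Σxᵢ = 6+2+1 = 9, with n = 3.
Posterior ∝ λ^3e^(−3λ) · λ^9e^(−3λ) = λ^12e^(−6λ), i.e. Gamma(shape=13, rate=6).
The mode of a Gamma(a, b) with a ≥ 1 (shape–rate) is (a−1)/b = 12/6 ≈ 2.00.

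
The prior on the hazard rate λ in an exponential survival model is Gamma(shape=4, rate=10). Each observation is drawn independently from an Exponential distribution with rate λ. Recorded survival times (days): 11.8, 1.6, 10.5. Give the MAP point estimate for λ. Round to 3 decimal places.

λ̂_MAP = 0.177

The Exponential(rate=λ) likelihood is ∝ λ^n e^(−λΣtᵢ). Here n = 3 and Σtᵢ = 11.8 + 1.6 + 10.5 = 23.9.
Posterior ∝ λ^3e^(−10λ) · λ^3e^(−23.9λ) = λ^6e^(−33.9λ), i.e. Gamma(7, 33.9).
Mode = (a−1)/b = 6/33.9 ≈ 0.177.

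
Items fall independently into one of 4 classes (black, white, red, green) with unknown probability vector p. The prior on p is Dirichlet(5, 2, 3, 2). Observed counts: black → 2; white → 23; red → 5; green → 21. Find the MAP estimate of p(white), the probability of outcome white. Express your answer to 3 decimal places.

MAP estimate of p(white) = 0.407

The posterior is Dirichlet(αᵢ + nᵢ) = Dirichlet(7, 25, 8, 23).
For a Dirichlet(a₁,…,a_K) with all aᵢ > 1, the mode has j-th component (aⱼ − 1)/(Σaᵢ − K).
Here Σaᵢ = 63 and K = 4, so p(white) = (25 − 1)/(63 − 4) = 24/59 ≈ 0.407.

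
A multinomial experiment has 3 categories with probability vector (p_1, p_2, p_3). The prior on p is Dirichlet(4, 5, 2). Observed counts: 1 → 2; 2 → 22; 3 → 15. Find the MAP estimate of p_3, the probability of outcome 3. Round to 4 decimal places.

The posterior is Dirichlet(αᵢ + nᵢ) = Dirichlet(6, 27, 17).
For a Dirichlet(a₁,…,a_K) with all aᵢ > 1, the mode has j-th component (aⱼ − 1)/(Σaᵢ − K).
Here Σaᵢ = 50 and K = 3, so p_3 = (17 − 1)/(50 − 3) = 16/47 ≈ 0.3404.

MAP estimate: 0.3404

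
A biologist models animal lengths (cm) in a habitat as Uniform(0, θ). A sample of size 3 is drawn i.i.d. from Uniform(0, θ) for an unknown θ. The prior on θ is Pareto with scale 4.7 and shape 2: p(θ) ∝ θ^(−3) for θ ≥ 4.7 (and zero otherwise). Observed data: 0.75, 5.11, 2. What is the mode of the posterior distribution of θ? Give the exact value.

θ̂_MAP = 5.11

The Uniform(0, θ) likelihood is θ^(−n) for θ ≥ max(xᵢ), zero otherwise. Here max(xᵢ) = 5.11.
Posterior ∝ θ^(−3) · θ^(−3) = θ^(−6) on θ ≥ max(4.7, 5.11) = 5.11.
This density is strictly decreasing in θ, so the posterior mode lies at the lower boundary of the support.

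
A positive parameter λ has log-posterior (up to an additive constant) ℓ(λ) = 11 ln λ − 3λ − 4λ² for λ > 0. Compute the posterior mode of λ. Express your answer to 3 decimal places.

λ̂_MAP = 1.000

ℓ'(λ) = 11/λ − 3 − 8λ. Setting this to zero and multiplying by λ: 8λ² + 3λ − 11 = 0.
λ = (−3 + √(3² + 4·8·11)) / (2·8) = (−3 + √361) / 16 = (−3 + 19)/16 = 1.
ℓ''(λ) = −11/λ² − 8 < 0, confirming a maximum.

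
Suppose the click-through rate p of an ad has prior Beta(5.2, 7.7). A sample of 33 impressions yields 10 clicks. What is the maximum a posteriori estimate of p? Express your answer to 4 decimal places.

p̂_MAP = 0.3235

Prior: Beta(5.2, 7.7).
Data: 10 successes in 33 trials. The binomial likelihood contributes p^10(1−p)^23, so the posterior is Beta(5.2+10, 7.7+23) = Beta(15.2, 30.7).
For Beta(a, b) with a, b > 1 the mode is (a−1)/(a+b−2) = 14.2/43.9 ≈ 0.3235.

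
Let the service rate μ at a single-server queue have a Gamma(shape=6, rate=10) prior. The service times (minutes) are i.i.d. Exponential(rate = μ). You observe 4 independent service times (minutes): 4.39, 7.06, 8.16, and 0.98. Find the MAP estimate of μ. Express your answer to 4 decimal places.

The Exponential(rate=μ) likelihood is ∝ μ^n e^(−μΣtᵢ). Here n = 4 and Σtᵢ = 4.39 + 7.06 + 8.16 + 0.98 = 20.59.
Posterior ∝ μ^5e^(−10μ) · μ^4e^(−20.59μ) = μ^9e^(−30.59μ), i.e. Gamma(10, 30.59).
Mode = (a−1)/b = 9/30.59 ≈ 0.2942.

μ̂_MAP = 0.2942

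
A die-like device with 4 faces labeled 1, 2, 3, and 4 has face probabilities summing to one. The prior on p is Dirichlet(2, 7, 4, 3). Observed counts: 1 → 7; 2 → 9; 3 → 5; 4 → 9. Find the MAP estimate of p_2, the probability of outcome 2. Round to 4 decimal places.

MAP estimate: 0.3571

The posterior is Dirichlet(αᵢ + nᵢ) = Dirichlet(9, 16, 9, 12).
For a Dirichlet(a₁,…,a_K) with all aᵢ > 1, the mode has j-th component (aⱼ − 1)/(Σaᵢ − K).
Here Σaᵢ = 46 and K = 4, so p_2 = (16 − 1)/(46 − 4) = 15/42 ≈ 0.3571.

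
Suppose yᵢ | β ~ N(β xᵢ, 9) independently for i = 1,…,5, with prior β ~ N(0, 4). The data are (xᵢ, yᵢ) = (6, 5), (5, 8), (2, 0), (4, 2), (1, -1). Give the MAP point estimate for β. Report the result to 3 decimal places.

log p(β | y) = −Σ(yᵢ − βxᵢ)²/(2·9) − β²/(2·4) + const.
Setting the derivative to zero: Σxᵢ(yᵢ − βxᵢ)/9 − β/4 = 0, so β = Σxᵢyᵢ / (Σxᵢ² + σ²/τ²).
Σxᵢyᵢ = 6·5 + 5·8 + 2·0 + 4·2 + 1·(-1) = 77; Σxᵢ² = 82; σ²/τ² = 2.25.
β̂_MAP = 77 / (82 + 2.25) = 77/84.25 ≈ 0.914.

β̂_MAP = 0.914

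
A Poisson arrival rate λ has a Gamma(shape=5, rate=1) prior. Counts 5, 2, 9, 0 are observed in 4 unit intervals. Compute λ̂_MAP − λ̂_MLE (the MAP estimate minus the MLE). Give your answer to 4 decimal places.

Σxᵢ = 16. Posterior is Gamma(21, 5); MAP = (21−1)/5 = 20/5 ≈ 4.00000.
MLE = x̄ = 16/4 ≈ 4.00000.
Difference = 20/5 − 16/4 = 0 ≈ 0.0000.

MAP − MLE = 0.0000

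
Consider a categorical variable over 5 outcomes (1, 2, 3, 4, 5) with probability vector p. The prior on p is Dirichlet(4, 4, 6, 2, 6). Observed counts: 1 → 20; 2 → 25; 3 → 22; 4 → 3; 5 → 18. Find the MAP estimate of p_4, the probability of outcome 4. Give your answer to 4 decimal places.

The posterior is Dirichlet(αᵢ + nᵢ) = Dirichlet(24, 29, 28, 5, 24).
For a Dirichlet(a₁,…,a_K) with all aᵢ > 1, the mode has j-th component (aⱼ − 1)/(Σaᵢ − K).
Here Σaᵢ = 110 and K = 5, so p_4 = (5 − 1)/(110 − 5) = 4/105 ≈ 0.0381.

MAP estimate: 0.0381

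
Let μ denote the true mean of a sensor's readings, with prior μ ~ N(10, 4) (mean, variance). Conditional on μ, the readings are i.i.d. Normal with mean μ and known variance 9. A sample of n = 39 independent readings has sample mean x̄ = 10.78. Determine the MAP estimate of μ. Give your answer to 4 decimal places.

n = 39, x̄ = 10.78.
For a Normal prior and Normal likelihood with known variance, the posterior is Normal; its mode equals its mean, the precision-weighted average.
Prior precision 1/σ₀² = 1/4 = 0.25; data precision n/σ² = 39/9 = 13/3.
μ̂ = (0.25·10 + (13/3)·10.78) / (0.25 + 13/3) = (3691/75)/(55/12) = 14764/1375 ≈ 10.7375.

μ̂_MAP = 10.7375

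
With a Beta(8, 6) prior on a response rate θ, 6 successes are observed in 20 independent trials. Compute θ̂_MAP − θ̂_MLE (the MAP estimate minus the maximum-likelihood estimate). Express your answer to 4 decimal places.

Posterior is Beta(14, 20); MAP = (14−1)/(34−2) = 13/32 ≈ 0.40625.
MLE ignores the prior: θ̂_MLE = k/n = 6/20 ≈ 0.30000.
Difference = 13/32 − 6/20 = 17/160 ≈ 0.1063.

MAP − MLE = 0.1063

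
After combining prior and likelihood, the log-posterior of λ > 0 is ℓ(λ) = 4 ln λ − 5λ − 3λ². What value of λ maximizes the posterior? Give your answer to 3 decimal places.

λ̂_MAP = 0.500

ℓ'(λ) = 4/λ − 5 − 6λ. Setting this to zero and multiplying by λ: 6λ² + 5λ − 4 = 0.
λ = (−5 + √(5² + 4·6·4)) / (2·6) = (−5 + √121) / 12 = (−5 + 11)/12 = 1/2.
ℓ''(λ) = −4/λ² − 6 < 0, confirming a maximum.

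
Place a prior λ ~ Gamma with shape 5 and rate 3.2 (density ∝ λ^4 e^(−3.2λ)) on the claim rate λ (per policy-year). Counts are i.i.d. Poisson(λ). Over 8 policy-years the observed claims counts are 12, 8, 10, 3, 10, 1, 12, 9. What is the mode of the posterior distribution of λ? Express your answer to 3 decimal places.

λ̂_MAP = 6.161

Σxᵢ = 12+8+10+3+10+1+12+9 = 65, with n = 8.
Posterior ∝ λ^4e^(−3.2λ) · λ^65e^(−8λ) = λ^69e^(−11.2λ), i.e. Gamma(shape=70, rate=11.2).
The mode of a Gamma(a, b) with a ≥ 1 (shape–rate) is (a−1)/b = 69/11.2 ≈ 6.161.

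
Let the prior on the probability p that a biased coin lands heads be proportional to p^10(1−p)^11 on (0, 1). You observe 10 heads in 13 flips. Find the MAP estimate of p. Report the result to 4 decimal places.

The prior density ∝ p^10(1−p)^11 is the kernel of Beta(11, 12).
Data: 10 successes in 13 trials. The binomial likelihood contributes p^10(1−p)^3, so the posterior is Beta(11+10, 12+3) = Beta(21, 15).
For Beta(a, b) with a, b > 1 the mode is (a−1)/(a+b−2) = 20/34 ≈ 0.5882.

p̂_MAP = 0.5882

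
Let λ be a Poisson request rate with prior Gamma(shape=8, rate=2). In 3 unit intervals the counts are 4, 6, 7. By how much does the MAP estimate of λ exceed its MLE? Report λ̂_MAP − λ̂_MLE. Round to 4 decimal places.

Σxᵢ = 17. Posterior is Gamma(25, 5); MAP = (25−1)/5 = 24/5 ≈ 4.80000.
MLE = x̄ = 17/3 ≈ 5.66667.
Difference = 24/5 − 17/3 = -13/15 ≈ -0.8667.

MAP − MLE = -0.8667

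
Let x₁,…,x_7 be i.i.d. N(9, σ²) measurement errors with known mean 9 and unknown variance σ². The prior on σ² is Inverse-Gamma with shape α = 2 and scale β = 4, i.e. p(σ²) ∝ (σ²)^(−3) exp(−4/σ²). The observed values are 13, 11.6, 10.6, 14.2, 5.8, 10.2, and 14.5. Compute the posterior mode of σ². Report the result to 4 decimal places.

σ̂²_MAP = 7.8685

Sum of squared deviations about the known mean: SS = (13−9)² + (11.6−9)² + (10.6−9)² + (14.2−9)² + (5.8−9)² + (10.2−9)² + (14.5−9)² = 94.29.
The Normal likelihood contributes (σ²)^(−n/2) exp(−SS/(2σ²)), so the posterior is Inverse-Gamma(α + n/2, β + SS/2) = Inverse-Gamma(5.5, 51.145).
The mode of Inverse-Gamma(a, b) is b/(a+1) = 51.145/6.5 ≈ 7.8685.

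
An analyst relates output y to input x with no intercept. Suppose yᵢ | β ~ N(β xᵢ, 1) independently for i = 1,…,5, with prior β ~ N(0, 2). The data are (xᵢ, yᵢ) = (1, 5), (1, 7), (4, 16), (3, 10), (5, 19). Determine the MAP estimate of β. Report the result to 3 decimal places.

β̂_MAP = 3.829

log p(β | y) = −Σ(yᵢ − βxᵢ)²/(2·1) − β²/(2·2) + const.
Setting the derivative to zero: Σxᵢ(yᵢ − βxᵢ)/1 − β/2 = 0, so β = Σxᵢyᵢ / (Σxᵢ² + σ²/τ²).
Σxᵢyᵢ = 1·5 + 1·7 + 4·16 + 3·10 + 5·19 = 201; Σxᵢ² = 52; σ²/τ² = 0.5.
β̂_MAP = 201 / (52 + 0.5) = 201/52.5 ≈ 3.829.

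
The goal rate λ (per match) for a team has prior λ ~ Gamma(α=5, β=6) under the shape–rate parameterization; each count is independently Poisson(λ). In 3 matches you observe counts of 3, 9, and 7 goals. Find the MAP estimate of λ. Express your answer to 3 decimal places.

λ̂_MAP = 2.556

Σxᵢ = 3+9+7 = 19, with n = 3.
Posterior ∝ λ^4e^(−6λ) · λ^19e^(−3λ) = λ^23e^(−9λ), i.e. Gamma(shape=24, rate=9).
The mode of a Gamma(a, b) with a ≥ 1 (shape–rate) is (a−1)/b = 23/9 ≈ 2.556.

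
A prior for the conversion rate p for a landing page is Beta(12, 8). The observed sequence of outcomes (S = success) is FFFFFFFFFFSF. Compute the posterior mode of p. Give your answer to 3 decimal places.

p̂_MAP = 0.400

Prior: Beta(12, 8).
Data: 1 success in 12 trials (from the sequence). The binomial likelihood contributes p(1−p)^11, so the posterior is Beta(12+1, 8+11) = Beta(13, 19).
For Beta(a, b) with a, b > 1 the mode is (a−1)/(a+b−2) = 12/30 ≈ 0.400.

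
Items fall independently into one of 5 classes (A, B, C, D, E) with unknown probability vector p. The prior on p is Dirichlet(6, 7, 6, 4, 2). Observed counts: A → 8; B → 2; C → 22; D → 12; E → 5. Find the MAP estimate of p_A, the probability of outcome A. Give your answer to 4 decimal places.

The posterior is Dirichlet(αᵢ + nᵢ) = Dirichlet(14, 9, 28, 16, 7).
For a Dirichlet(a₁,…,a_K) with all aᵢ > 1, the mode has j-th component (aⱼ − 1)/(Σaᵢ − K).
Here Σaᵢ = 74 and K = 5, so p_A = (14 − 1)/(74 − 5) = 13/69 ≈ 0.1884.

MAP estimate of p_A = 0.1884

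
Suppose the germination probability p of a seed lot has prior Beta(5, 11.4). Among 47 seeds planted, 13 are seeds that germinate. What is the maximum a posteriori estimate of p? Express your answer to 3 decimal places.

Prior: Beta(5, 11.4).
Data: 13 successes in 47 trials. The binomial likelihood contributes p^13(1−p)^34, so the posterior is Beta(5+13, 11.4+34) = Beta(18, 45.4).
For Beta(a, b) with a, b > 1 the mode is (a−1)/(a+b−2) = 17/61.4 ≈ 0.277.

p̂_MAP = 0.277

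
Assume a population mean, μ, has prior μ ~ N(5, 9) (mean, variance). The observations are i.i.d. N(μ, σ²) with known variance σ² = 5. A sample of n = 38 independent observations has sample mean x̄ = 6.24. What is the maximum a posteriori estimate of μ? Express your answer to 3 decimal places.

n = 38, x̄ = 6.24.
For a Normal prior and Normal likelihood with known variance, the posterior is Normal; its mode equals its mean, the precision-weighted average.
Prior precision 1/σ₀² = 1/9; data precision n/σ² = 38/5 = 7.6.
μ̂ = ((1/9)·5 + 7.6·6.24) / (1/9 + 7.6) = (53977/1125)/(347/45) = 53977/8675 ≈ 6.222.

μ̂_MAP = 6.222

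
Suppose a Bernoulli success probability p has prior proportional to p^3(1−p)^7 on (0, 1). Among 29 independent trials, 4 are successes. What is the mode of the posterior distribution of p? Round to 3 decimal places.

p̂_MAP = 0.179

The prior density ∝ p^3(1−p)^7 is the kernel of Beta(4, 8).
Data: 4 successes in 29 trials. The binomial likelihood contributes p^4(1−p)^25, so the posterior is Beta(4+4, 8+25) = Beta(8, 33).
For Beta(a, b) with a, b > 1 the mode is (a−1)/(a+b−2) = 7/39 ≈ 0.179.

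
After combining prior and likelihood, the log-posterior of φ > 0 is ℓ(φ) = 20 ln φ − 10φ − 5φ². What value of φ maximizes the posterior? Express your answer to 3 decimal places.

ℓ'(φ) = 20/φ − 10 − 10φ. Setting this to zero and multiplying by φ: 10φ² + 10φ − 20 = 0.
φ = (−10 + √(10² + 4·10·20)) / (2·10) = (−10 + √900) / 20 = (−10 + 30)/20 = 1.
ℓ''(φ) = −20/φ² − 10 < 0, confirming a maximum.

φ̂_MAP = 1.000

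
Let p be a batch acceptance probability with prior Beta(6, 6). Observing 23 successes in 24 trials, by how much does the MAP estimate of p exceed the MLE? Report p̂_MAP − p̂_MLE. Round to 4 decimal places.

Posterior is Beta(29, 7); MAP = (29−1)/(36−2) = 28/34 ≈ 0.82353.
MLE ignores the prior: p̂_MLE = k/n = 23/24 ≈ 0.95833.
Difference = 28/34 − 23/24 = -55/408 ≈ -0.1348.

MAP − MLE = -0.1348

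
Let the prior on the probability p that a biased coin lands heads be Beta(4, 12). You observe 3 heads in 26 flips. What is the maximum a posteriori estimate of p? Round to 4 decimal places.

Prior: Beta(4, 12).
Data: 3 successes in 26 trials. The binomial likelihood contributes p^3(1−p)^23, so the posterior is Beta(4+3, 12+23) = Beta(7, 35).
For Beta(a, b) with a, b > 1 the mode is (a−1)/(a+b−2) = 6/40 ≈ 0.1500.

p̂_MAP = 0.1500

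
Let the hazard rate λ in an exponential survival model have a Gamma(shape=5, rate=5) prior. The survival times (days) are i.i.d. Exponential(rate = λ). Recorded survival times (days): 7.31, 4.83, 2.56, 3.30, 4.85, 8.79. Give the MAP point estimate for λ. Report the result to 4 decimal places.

λ̂_MAP = 0.2729

The Exponential(rate=λ) likelihood is ∝ λ^n e^(−λΣtᵢ). Here n = 6 and Σtᵢ = 7.31 + 4.83 + 2.56 + 3.30 + 4.85 + 8.79 = 31.64.
Posterior ∝ λ^4e^(−5λ) · λ^6e^(−31.64λ) = λ^10e^(−36.64λ), i.e. Gamma(11, 36.64).
Mode = (a−1)/b = 10/36.64 ≈ 0.2729.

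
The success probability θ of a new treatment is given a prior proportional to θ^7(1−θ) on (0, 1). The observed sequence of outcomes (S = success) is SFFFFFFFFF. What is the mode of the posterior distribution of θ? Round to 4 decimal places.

The prior density ∝ θ^7(1−θ)^1 is the kernel of Beta(8, 2).
Data: 1 success in 10 trials (from the sequence). The binomial likelihood contributes θ(1−θ)^9, so the posterior is Beta(8+1, 2+9) = Beta(9, 11).
For Beta(a, b) with a, b > 1 the mode is (a−1)/(a+b−2) = 8/18 ≈ 0.4444.

θ̂_MAP = 0.4444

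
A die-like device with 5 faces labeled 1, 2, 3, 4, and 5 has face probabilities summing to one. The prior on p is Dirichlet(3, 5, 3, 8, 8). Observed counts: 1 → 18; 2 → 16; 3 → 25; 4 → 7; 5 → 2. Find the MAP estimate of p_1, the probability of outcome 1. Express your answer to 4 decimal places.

The posterior is Dirichlet(αᵢ + nᵢ) = Dirichlet(21, 21, 28, 15, 10).
For a Dirichlet(a₁,…,a_K) with all aᵢ > 1, the mode has j-th component (aⱼ − 1)/(Σaᵢ − K).
Here Σaᵢ = 95 and K = 5, so p_1 = (21 − 1)/(95 − 5) = 20/90 ≈ 0.2222.

MAP estimate: 0.2222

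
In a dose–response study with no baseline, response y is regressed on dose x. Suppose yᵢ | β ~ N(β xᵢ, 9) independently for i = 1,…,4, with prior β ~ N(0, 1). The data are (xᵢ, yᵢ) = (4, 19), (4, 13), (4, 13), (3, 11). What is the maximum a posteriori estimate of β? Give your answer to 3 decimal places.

log p(β | y) = −Σ(yᵢ − βxᵢ)²/(2·9) − β²/(2·1) + const.
Setting the derivative to zero: Σxᵢ(yᵢ − βxᵢ)/9 − β/1 = 0, so β = Σxᵢyᵢ / (Σxᵢ² + σ²/τ²).
Σxᵢyᵢ = 4·19 + 4·13 + 4·13 + 3·11 = 213; Σxᵢ² = 57; σ²/τ² = 9.
β̂_MAP = 213 / (57 + 9) = 213/66 ≈ 3.227.

β̂_MAP = 3.227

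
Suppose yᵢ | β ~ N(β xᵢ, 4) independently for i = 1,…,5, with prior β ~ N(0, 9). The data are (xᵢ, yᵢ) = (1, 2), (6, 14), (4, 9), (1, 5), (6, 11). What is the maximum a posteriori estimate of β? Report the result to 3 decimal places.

log p(β | y) = −Σ(yᵢ − βxᵢ)²/(2·4) − β²/(2·9) + const.
Setting the derivative to zero: Σxᵢ(yᵢ − βxᵢ)/4 − β/9 = 0, so β = Σxᵢyᵢ / (Σxᵢ² + σ²/τ²).
Σxᵢyᵢ = 1·2 + 6·14 + 4·9 + 1·5 + 6·11 = 193; Σxᵢ² = 90; σ²/τ² = 4/9.
β̂_MAP = 193 / (90 + 4/9) = 193/(814/9) = 1737/814 ≈ 2.134.

β̂_MAP = 2.134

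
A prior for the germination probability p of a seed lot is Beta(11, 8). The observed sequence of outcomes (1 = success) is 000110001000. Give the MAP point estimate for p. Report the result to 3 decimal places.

p̂_MAP = 0.448

Prior: Beta(11, 8).
Data: 3 successes in 12 trials (from the sequence). The binomial likelihood contributes p^3(1−p)^9, so the posterior is Beta(11+3, 8+9) = Beta(14, 17).
For Beta(a, b) with a, b > 1 the mode is (a−1)/(a+b−2) = 13/29 ≈ 0.448.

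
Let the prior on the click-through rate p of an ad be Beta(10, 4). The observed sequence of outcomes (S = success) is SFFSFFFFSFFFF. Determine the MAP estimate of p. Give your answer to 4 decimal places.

Prior: Beta(10, 4).
Data: 3 successes in 13 trials (from the sequence). The binomial likelihood contributes p^3(1−p)^10, so the posterior is Beta(10+3, 4+10) = Beta(13, 14).
For Beta(a, b) with a, b > 1 the mode is (a−1)/(a+b−2) = 12/25 ≈ 0.4800.

p̂_MAP = 0.4800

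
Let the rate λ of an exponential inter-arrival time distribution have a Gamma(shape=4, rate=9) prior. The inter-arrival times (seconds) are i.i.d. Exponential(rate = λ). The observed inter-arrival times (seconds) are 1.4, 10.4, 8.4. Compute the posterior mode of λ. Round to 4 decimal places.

λ̂_MAP = 0.2055

The Exponential(rate=λ) likelihood is ∝ λ^n e^(−λΣtᵢ). Here n = 3 and Σtᵢ = 1.4 + 10.4 + 8.4 = 20.2.
Posterior ∝ λ^3e^(−9λ) · λ^3e^(−20.2λ) = λ^6e^(−29.2λ), i.e. Gamma(7, 29.2).
Mode = (a−1)/b = 6/29.2 ≈ 0.2055.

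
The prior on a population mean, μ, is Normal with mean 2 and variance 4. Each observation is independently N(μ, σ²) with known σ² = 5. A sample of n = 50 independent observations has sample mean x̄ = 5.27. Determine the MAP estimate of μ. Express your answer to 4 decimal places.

n = 50, x̄ = 5.27.
For a Normal prior and Normal likelihood with known variance, the posterior is Normal; its mode equals its mean, the precision-weighted average.
Prior precision 1/σ₀² = 1/4 = 0.25; data precision n/σ² = 50/5 = 10.
μ̂ = (0.25·2 + 10·5.27) / (0.25 + 10) = 53.2/10.25 = 1064/205 ≈ 5.1902.

μ̂_MAP = 5.1902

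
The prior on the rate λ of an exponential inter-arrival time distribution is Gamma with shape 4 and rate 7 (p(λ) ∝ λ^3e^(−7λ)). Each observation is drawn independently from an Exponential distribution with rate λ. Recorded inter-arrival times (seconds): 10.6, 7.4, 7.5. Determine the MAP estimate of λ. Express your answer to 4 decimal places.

λ̂_MAP = 0.1846

The Exponential(rate=λ) likelihood is ∝ λ^n e^(−λΣtᵢ). Here n = 3 and Σtᵢ = 10.6 + 7.4 + 7.5 = 25.5.
Posterior ∝ λ^3e^(−7λ) · λ^3e^(−25.5λ) = λ^6e^(−32.5λ), i.e. Gamma(7, 32.5).
Mode = (a−1)/b = 6/32.5 ≈ 0.1846.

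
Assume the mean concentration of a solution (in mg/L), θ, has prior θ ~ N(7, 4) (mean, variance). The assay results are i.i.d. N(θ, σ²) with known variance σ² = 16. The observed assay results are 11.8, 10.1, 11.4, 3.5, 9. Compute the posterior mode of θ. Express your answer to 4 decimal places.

θ̂_MAP = 8.2000

n = 5; x̄ = (11.8 + 10.1 + 11.4 + 3.5 + 9)/5 = 45.8/5 = 9.16.
For a Normal prior and Normal likelihood with known variance, the posterior is Normal; its mode equals its mean, the precision-weighted average.
Prior precision 1/σ₀² = 1/4 = 0.25; data precision n/σ² = 5/16 = 0.3125.
θ̂ = (0.25·7 + 0.3125·9.16) / (0.25 + 0.3125) = 4.6125/0.5625 = 8.2000.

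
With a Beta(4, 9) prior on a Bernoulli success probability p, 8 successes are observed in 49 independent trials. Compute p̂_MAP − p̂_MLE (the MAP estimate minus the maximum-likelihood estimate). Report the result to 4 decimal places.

MAP − MLE = 0.0201

Posterior is Beta(12, 50); MAP = (12−1)/(62−2) = 11/60 ≈ 0.18333.
MLE ignores the prior: p̂_MLE = k/n = 8/49 ≈ 0.16327.
Difference = 11/60 − 8/49 = 59/2940 ≈ 0.0201.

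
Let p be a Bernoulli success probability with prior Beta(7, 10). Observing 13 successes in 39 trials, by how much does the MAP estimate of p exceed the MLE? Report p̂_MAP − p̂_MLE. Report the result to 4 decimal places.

Posterior is Beta(20, 36); MAP = (20−1)/(56−2) = 19/54 ≈ 0.35185.
MLE ignores the prior: p̂_MLE = k/n = 13/39 ≈ 0.33333.
Difference = 19/54 − 13/39 = 1/54 ≈ 0.0185.

MAP − MLE = 0.0185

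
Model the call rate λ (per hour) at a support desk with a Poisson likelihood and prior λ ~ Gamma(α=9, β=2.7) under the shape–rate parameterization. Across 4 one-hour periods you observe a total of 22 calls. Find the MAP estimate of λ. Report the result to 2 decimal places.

λ̂_MAP = 4.48

Σxᵢ = 22, n = 4.
Posterior ∝ λ^8e^(−2.7λ) · λ^22e^(−4λ) = λ^30e^(−6.7λ), i.e. Gamma(shape=31, rate=6.7).
The mode of a Gamma(a, b) with a ≥ 1 (shape–rate) is (a−1)/b = 30/6.7 ≈ 4.48.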